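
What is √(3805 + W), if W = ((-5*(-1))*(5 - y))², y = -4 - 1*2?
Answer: √6830 ≈ 82.644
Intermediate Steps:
y = -6 (y = -4 - 2 = -6)
W = 3025 (W = ((-5*(-1))*(5 - 1*(-6)))² = (5*(5 + 6))² = (5*11)² = 55² = 3025)
√(3805 + W) = √(3805 + 3025) = √6830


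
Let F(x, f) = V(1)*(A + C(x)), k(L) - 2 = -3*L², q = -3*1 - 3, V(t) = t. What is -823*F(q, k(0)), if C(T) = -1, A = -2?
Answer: 2469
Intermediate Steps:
q = -6 (q = -3 - 3 = -6)
k(L) = 2 - 3*L²
F(x, f) = -3 (F(x, f) = 1*(-2 - 1) = 1*(-3) = -3)
-823*F(q, k(0)) = -823*(-3) = 2469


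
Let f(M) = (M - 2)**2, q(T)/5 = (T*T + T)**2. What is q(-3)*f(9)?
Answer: 8820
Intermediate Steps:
q(T) = 5*(T + T**2)**2 (q(T) = 5*(T*T + T)**2 = 5*(T**2 + T)**2 = 5*(T + T**2)**2)
f(M) = (-2 + M)**2
q(-3)*f(9) = (5*(-3)**2*(1 - 3)**2)*(-2 + 9)**2 = (5*9*(-2)**2)*7**2 = (5*9*4)*49 = 180*49 = 8820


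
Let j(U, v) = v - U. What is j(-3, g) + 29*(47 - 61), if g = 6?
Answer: -397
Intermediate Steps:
j(-3, g) + 29*(47 - 61) = (6 - 1*(-3)) + 29*(47 - 61) = (6 + 3) + 29*(-14) = 9 - 406 = -397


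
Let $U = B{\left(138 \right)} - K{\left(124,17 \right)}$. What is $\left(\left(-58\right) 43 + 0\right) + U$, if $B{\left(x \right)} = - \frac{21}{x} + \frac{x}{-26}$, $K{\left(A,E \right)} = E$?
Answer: $- \frac{1504843}{598} \approx -2516.5$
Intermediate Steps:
$B{\left(x \right)} = - \frac{21}{x} - \frac{x}{26}$ ($B{\left(x \right)} = - \frac{21}{x} + x \left(- \frac{1}{26}\right) = - \frac{21}{x} - \frac{x}{26}$)
$U = - \frac{13431}{598}$ ($U = \left(- \frac{21}{138} - \frac{69}{13}\right) - 17 = \left(\left(-21\right) \frac{1}{138} - \frac{69}{13}\right) - 17 = \left(- \frac{7}{46} - \frac{69}{13}\right) - 17 = - \frac{3265}{598} - 17 = - \frac{13431}{598} \approx -22.46$)
$\left(\left(-58\right) 43 + 0\right) + U = \left(\left(-58\right) 43 + 0\right) - \frac{13431}{598} = \left(-2494 + 0\right) - \frac{13431}{598} = -2494 - \frac{13431}{598} = - \frac{1504843}{598}$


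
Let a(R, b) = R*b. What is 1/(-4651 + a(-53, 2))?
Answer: -1/4757 ≈ -0.00021022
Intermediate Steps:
1/(-4651 + a(-53, 2)) = 1/(-4651 - 53*2) = 1/(-4651 - 106) = 1/(-4757) = -1/4757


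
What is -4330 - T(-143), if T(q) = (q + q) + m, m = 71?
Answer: -4115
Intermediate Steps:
T(q) = 71 + 2*q (T(q) = (q + q) + 71 = 2*q + 71 = 71 + 2*q)
-4330 - T(-143) = -4330 - (71 + 2*(-143)) = -4330 - (71 - 286) = -4330 - 1*(-215) = -4330 + 215 = -4115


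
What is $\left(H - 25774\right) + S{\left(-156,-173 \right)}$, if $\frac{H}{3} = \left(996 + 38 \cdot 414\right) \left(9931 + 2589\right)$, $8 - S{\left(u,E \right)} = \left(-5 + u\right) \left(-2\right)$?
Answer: $628277592$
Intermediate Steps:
$S{\left(u,E \right)} = -2 + 2 u$ ($S{\left(u,E \right)} = 8 - \left(-5 + u\right) \left(-2\right) = 8 - \left(10 - 2 u\right) = 8 + \left(-10 + 2 u\right) = -2 + 2 u$)
$H = 628303680$ ($H = 3 \left(996 + 38 \cdot 414\right) \left(9931 + 2589\right) = 3 \left(996 + 15732\right) 12520 = 3 \cdot 16728 \cdot 12520 = 3 \cdot 209434560 = 628303680$)
$\left(H - 25774\right) + S{\left(-156,-173 \right)} = \left(628303680 - 25774\right) + \left(-2 + 2 \left(-156\right)\right) = 628277906 - 314 = 628277592$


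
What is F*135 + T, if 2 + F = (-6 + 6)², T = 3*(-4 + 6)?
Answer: -264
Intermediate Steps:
T = 6 (T = 3*2 = 6)
F = -2 (F = -2 + (-6 + 6)² = -2 + 0² = -2 + 0 = -2)
F*135 + T = -2*135 + 6 = -270 + 6 = -264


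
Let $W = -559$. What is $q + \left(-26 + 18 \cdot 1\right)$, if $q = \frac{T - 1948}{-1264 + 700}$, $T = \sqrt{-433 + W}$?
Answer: $- \frac{641}{141} - \frac{i \sqrt{62}}{141} \approx -4.5461 - 0.055844 i$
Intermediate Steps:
$T = 4 i \sqrt{62}$ ($T = \sqrt{-433 - 559} = \sqrt{-992} = 4 i \sqrt{62} \approx 31.496 i$)
$q = \frac{487}{141} - \frac{i \sqrt{62}}{141}$ ($q = \frac{4 i \sqrt{62} - 1948}{-1264 + 700} = \frac{-1948 + 4 i \sqrt{62}}{-564} = \left(-1948 + 4 i \sqrt{62}\right) \left(- \frac{1}{564}\right) = \frac{487}{141} - \frac{i \sqrt{62}}{141} \approx 3.4539 - 0.055844 i$)
$q + \left(-26 + 18 \cdot 1\right) = \left(\frac{487}{141} - \frac{i \sqrt{62}}{141}\right) + \left(-26 + 18 \cdot 1\right) = \left(\frac{487}{141} - \frac{i \sqrt{62}}{141}\right) + \left(-26 + 18\right) = \left(\frac{487}{141} - \frac{i \sqrt{62}}{141}\right) - 8 = - \frac{641}{141} - \frac{i \sqrt{62}}{141}$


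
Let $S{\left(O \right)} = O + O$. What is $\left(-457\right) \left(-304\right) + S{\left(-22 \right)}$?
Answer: $138884$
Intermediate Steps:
$S{\left(O \right)} = 2 O$
$\left(-457\right) \left(-304\right) + S{\left(-22 \right)} = \left(-457\right) \left(-304\right) + 2 \left(-22\right) = 138928 - 44 = 138884$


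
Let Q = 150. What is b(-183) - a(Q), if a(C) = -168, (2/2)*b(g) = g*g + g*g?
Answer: 67146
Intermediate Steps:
b(g) = 2*g² (b(g) = g*g + g*g = g² + g² = 2*g²)
b(-183) - a(Q) = 2*(-183)² - 1*(-168) = 2*33489 + 168 = 66978 + 168 = 67146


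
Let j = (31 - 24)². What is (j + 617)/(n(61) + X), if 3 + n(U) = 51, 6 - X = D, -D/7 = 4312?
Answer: 333/15119 ≈ 0.022025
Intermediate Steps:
D = -30184 (D = -7*4312 = -30184)
X = 30190 (X = 6 - 1*(-30184) = 6 + 30184 = 30190)
n(U) = 48 (n(U) = -3 + 51 = 48)
j = 49 (j = 7² = 49)
(j + 617)/(n(61) + X) = (49 + 617)/(48 + 30190) = 666/30238 = 666*(1/30238) = 333/15119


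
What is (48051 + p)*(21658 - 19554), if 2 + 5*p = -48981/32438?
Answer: 8198528280316/81095 ≈ 1.0110e+8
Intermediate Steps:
p = -113857/162190 (p = -⅖ + (-48981/32438)/5 = -⅖ + (-48981*1/32438)/5 = -⅖ + (⅕)*(-48981/32438) = -⅖ - 48981/162190 = -113857/162190 ≈ -0.70200)
(48051 + p)*(21658 - 19554) = (48051 - 113857/162190)*(21658 - 19554) = (7793277833/162190)*2104 = 8198528280316/81095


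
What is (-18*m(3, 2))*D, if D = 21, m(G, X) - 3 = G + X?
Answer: -3024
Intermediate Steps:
m(G, X) = 3 + G + X (m(G, X) = 3 + (G + X) = 3 + G + X)
(-18*m(3, 2))*D = -18*(3 + 3 + 2)*21 = -18*8*21 = -144*21 = -3024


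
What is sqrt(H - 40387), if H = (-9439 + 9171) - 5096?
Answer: I*sqrt(45751) ≈ 213.89*I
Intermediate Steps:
H = -5364 (H = -268 - 5096 = -5364)
sqrt(H - 40387) = sqrt(-5364 - 40387) = sqrt(-45751) = I*sqrt(45751)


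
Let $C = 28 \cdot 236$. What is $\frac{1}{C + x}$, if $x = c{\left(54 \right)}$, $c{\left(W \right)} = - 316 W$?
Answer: $- \frac{1}{10456} \approx -9.5639 \cdot 10^{-5}$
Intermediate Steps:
$C = 6608$
$x = -17064$ ($x = \left(-316\right) 54 = -17064$)
$\frac{1}{C + x} = \frac{1}{6608 - 17064} = \frac{1}{-10456} = - \frac{1}{10456}$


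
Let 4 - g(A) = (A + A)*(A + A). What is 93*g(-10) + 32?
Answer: -36796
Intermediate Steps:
g(A) = 4 - 4*A² (g(A) = 4 - (A + A)*(A + A) = 4 - 2*A*2*A = 4 - 4*A²)
93*g(-10) + 32 = 93*(4 - 4*(-10)²) + 32 = 93*(4 - 4*100) + 32 = 93*(4 - 400) + 32 = 93*(-396) + 32 = -36828 + 32 = -36796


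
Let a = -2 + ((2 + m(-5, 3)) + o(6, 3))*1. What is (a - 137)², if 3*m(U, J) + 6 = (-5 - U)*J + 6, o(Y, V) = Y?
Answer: 17161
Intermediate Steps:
m(U, J) = J*(-5 - U)/3 (m(U, J) = -2 + ((-5 - U)*J + 6)/3 = -2 + (J*(-5 - U) + 6)/3 = -2 + (6 + J*(-5 - U))/3 = -2 + (2 + J*(-5 - U)/3) = J*(-5 - U)/3)
a = 6 (a = -2 + ((2 - ⅓*3*(5 - 5)) + 6)*1 = -2 + ((2 - ⅓*3*0) + 6)*1 = -2 + ((2 + 0) + 6)*1 = -2 + (2 + 6)*1 = -2 + 8*1 = -2 + 8 = 6)
(a - 137)² = (6 - 137)² = (-131)² = 17161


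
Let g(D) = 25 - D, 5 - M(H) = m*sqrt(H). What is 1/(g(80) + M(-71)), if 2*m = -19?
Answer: -200/35631 - 38*I*sqrt(71)/35631 ≈ -0.0056131 - 0.0089864*I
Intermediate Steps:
m = -19/2 (m = (1/2)*(-19) = -19/2 ≈ -9.5000)
M(H) = 5 + 19*sqrt(H)/2 (M(H) = 5 - (-19)*sqrt(H)/2 = 5 + 19*sqrt(H)/2)
1/(g(80) + M(-71)) = 1/((25 - 1*80) + (5 + 19*sqrt(-71)/2)) = 1/((25 - 80) + (5 + 19*(I*sqrt(71))/2)) = 1/(-55 + (5 + 19*I*sqrt(71)/2)) = 1/(-50 + 19*I*sqrt(71)/2)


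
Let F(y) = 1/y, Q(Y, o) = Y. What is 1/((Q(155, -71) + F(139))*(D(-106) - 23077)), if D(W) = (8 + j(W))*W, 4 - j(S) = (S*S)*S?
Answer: -139/2720657481570 ≈ -5.1091e-11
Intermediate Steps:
j(S) = 4 - S**3 (j(S) = 4 - S*S*S = 4 - S**2*S = 4 - S**3)
D(W) = W*(12 - W**3) (D(W) = (8 + (4 - W**3))*W = (12 - W**3)*W = W*(12 - W**3))
1/((Q(155, -71) + F(139))*(D(-106) - 23077)) = 1/((155 + 1/139)*(-106*(12 - 1*(-106)**3) - 23077)) = 1/((155 + 1/139)*(-106*(12 - 1*(-1191016)) - 23077)) = 1/(21546*(-106*(12 + 1191016) - 23077)/139) = 1/(21546*(-106*1191028 - 23077)/139) = 1/(21546*(-126248968 - 23077)/139) = 1/((21546/139)*(-126272045)) = 1/(-2720657481570/139) = -139/2720657481570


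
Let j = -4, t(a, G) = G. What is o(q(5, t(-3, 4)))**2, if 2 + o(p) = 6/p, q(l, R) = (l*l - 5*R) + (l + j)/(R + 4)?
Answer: 1156/1681 ≈ 0.68769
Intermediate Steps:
q(l, R) = l**2 - 5*R + (-4 + l)/(4 + R) (q(l, R) = (l*l - 5*R) + (l - 4)/(R + 4) = (l**2 - 5*R) + (-4 + l)/(4 + R) = l**2 - 5*R + (-4 + l)/(4 + R))
o(p) = -2 + 6/p
o(q(5, t(-3, 4)))**2 = (-2 + 6/(((-4 + 5 - 20*4 - 5*4**2 + 4*5**2 + 4*5**2)/(4 + 4))))**2 = (-2 + 6/(((-4 + 5 - 80 - 5*16 + 4*25 + 4*25)/8)))**2 = (-2 + 6/(((-4 + 5 - 80 - 80 + 100 + 100)/8)))**2 = (-2 + 6/(((1/8)*41)))**2 = (-2 + 6/(41/8))**2 = (-2 + 6*(8/41))**2 = (-2 + 48/41)**2 = (-34/41)**2 = 1156/1681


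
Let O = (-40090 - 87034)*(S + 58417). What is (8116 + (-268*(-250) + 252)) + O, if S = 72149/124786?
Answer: -463342949059358/62393 ≈ -7.4262e+9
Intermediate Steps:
S = 72149/124786 (S = 72149*(1/124786) = 72149/124786 ≈ 0.57818)
O = -463347651494982/62393 (O = (-40090 - 87034)*(72149/124786 + 58417) = -127124*7289695911/124786 = -463347651494982/62393 ≈ -7.4263e+9)
(8116 + (-268*(-250) + 252)) + O = (8116 + (-268*(-250) + 252)) - 463347651494982/62393 = (8116 + (67000 + 252)) - 463347651494982/62393 = (8116 + 67252) - 463347651494982/62393 = 75368 - 463347651494982/62393 = -463342949059358/62393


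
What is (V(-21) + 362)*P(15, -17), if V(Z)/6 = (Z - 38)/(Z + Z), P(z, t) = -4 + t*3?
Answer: -142615/7 ≈ -20374.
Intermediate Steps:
P(z, t) = -4 + 3*t
V(Z) = 3*(-38 + Z)/Z (V(Z) = 6*((Z - 38)/(Z + Z)) = 6*((-38 + Z)/((2*Z))) = 6*((-38 + Z)*(1/(2*Z))) = 6*((-38 + Z)/(2*Z)) = 3*(-38 + Z)/Z)
(V(-21) + 362)*P(15, -17) = ((3 - 114/(-21)) + 362)*(-4 + 3*(-17)) = ((3 - 114*(-1/21)) + 362)*(-4 - 51) = ((3 + 38/7) + 362)*(-55) = (59/7 + 362)*(-55) = (2593/7)*(-55) = -142615/7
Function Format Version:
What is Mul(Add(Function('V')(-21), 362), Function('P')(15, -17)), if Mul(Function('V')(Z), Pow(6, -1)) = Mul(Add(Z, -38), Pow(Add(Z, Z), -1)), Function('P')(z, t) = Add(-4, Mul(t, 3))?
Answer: Rational(-142615, 7) ≈ -20374.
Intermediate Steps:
Function('P')(z, t) = Add(-4, Mul(3, t))
Function('V')(Z) = Mul(3, Pow(Z, -1), Add(-38, Z)) (Function('V')(Z) = Mul(6, Mul(Add(Z, -38), Pow(Add(Z, Z), -1))) = Mul(6, Mul(Add(-38, Z), Pow(Mul(2, Z), -1))) = Mul(6, Mul(Add(-38, Z), Mul(Rational(1, 2), Pow(Z, -1)))) = Mul(6, Mul(Rational(1, 2), Pow(Z, -1), Add(-38, Z))) = Mul(3, Pow(Z, -1), Add(-38, Z)))
Mul(Add(Function('V')(-21), 362), Function('P')(15, -17)) = Mul(Add(Add(3, Mul(-114, Pow(-21, -1))), 362), Add(-4, Mul(3, -17))) = Mul(Add(Add(3, Mul(-114, Rational(-1, 21))), 362), Add(-4, -51)) = Mul(Add(Add(3, Rational(38, 7)), 362), -55) = Mul(Add(Rational(59, 7), 362), -55) = Mul(Rational(2593, 7), -55) = Rational(-142615, 7)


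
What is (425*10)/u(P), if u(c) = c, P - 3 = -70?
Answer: -4250/67 ≈ -63.433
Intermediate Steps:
P = -67 (P = 3 - 70 = -67)
(425*10)/u(P) = (425*10)/(-67) = 4250*(-1/67) = -4250/67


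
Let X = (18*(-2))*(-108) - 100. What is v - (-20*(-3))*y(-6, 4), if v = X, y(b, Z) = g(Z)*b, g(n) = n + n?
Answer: 6668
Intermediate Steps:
g(n) = 2*n
y(b, Z) = 2*Z*b (y(b, Z) = (2*Z)*b = 2*Z*b)
X = 3788 (X = -36*(-108) - 100 = 3888 - 100 = 3788)
v = 3788
v - (-20*(-3))*y(-6, 4) = 3788 - (-20*(-3))*2*4*(-6) = 3788 - 60*(-48) = 3788 - 1*(-2880) = 3788 + 2880 = 6668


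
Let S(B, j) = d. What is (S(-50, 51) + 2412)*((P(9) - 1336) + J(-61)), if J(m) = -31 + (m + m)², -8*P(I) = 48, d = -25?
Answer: 32250757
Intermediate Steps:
P(I) = -6 (P(I) = -⅛*48 = -6)
S(B, j) = -25
J(m) = -31 + 4*m² (J(m) = -31 + (2*m)² = -31 + 4*m²)
(S(-50, 51) + 2412)*((P(9) - 1336) + J(-61)) = (-25 + 2412)*((-6 - 1336) + (-31 + 4*(-61)²)) = 2387*(-1342 + (-31 + 4*3721)) = 2387*(-1342 + (-31 + 14884)) = 2387*(-1342 + 14853) = 2387*13511 = 32250757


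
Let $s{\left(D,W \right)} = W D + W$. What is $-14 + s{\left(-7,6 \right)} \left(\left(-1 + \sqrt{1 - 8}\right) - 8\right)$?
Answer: $310 - 36 i \sqrt{7} \approx 310.0 - 95.247 i$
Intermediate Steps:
$s{\left(D,W \right)} = W + D W$ ($s{\left(D,W \right)} = D W + W = W + D W$)
$-14 + s{\left(-7,6 \right)} \left(\left(-1 + \sqrt{1 - 8}\right) - 8\right) = -14 + 6 \left(1 - 7\right) \left(\left(-1 + \sqrt{1 - 8}\right) - 8\right) = -14 + 6 \left(-6\right) \left(\left(-1 + \sqrt{-7}\right) - 8\right) = -14 - 36 \left(\left(-1 + i \sqrt{7}\right) - 8\right) = -14 - 36 \left(-9 + i \sqrt{7}\right) = -14 + \left(324 - 36 i \sqrt{7}\right) = 310 - 36 i \sqrt{7}$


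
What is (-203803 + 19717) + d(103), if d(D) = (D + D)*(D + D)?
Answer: -141650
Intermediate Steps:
d(D) = 4*D**2 (d(D) = (2*D)*(2*D) = 4*D**2)
(-203803 + 19717) + d(103) = (-203803 + 19717) + 4*103**2 = -184086 + 4*10609 = -184086 + 42436 = -141650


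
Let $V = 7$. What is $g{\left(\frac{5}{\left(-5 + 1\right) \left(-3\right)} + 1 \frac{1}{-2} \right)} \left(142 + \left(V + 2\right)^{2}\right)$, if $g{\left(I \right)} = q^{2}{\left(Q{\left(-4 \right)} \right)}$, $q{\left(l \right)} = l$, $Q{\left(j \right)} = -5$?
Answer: $5575$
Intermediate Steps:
$g{\left(I \right)} = 25$ ($g{\left(I \right)} = \left(-5\right)^{2} = 25$)
$g{\left(\frac{5}{\left(-5 + 1\right) \left(-3\right)} + 1 \frac{1}{-2} \right)} \left(142 + \left(V + 2\right)^{2}\right) = 25 \left(142 + \left(7 + 2\right)^{2}\right) = 25 \left(142 + 9^{2}\right) = 25 \left(142 + 81\right) = 25 \cdot 223 = 5575$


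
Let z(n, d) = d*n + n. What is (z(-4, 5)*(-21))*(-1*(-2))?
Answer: 1008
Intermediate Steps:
z(n, d) = n + d*n
(z(-4, 5)*(-21))*(-1*(-2)) = (-4*(1 + 5)*(-21))*(-1*(-2)) = (-4*6*(-21))*2 = -24*(-21)*2 = 504*2 = 1008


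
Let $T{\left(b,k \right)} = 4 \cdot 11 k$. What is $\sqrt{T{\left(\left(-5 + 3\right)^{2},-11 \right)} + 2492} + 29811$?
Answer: $29811 + 2 \sqrt{502} \approx 29856.0$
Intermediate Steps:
$T{\left(b,k \right)} = 44 k$
$\sqrt{T{\left(\left(-5 + 3\right)^{2},-11 \right)} + 2492} + 29811 = \sqrt{44 \left(-11\right) + 2492} + 29811 = \sqrt{-484 + 2492} + 29811 = \sqrt{2008} + 29811 = 2 \sqrt{502} + 29811 = 29811 + 2 \sqrt{502}$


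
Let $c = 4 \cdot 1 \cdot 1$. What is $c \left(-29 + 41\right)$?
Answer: $48$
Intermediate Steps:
$c = 4$ ($c = 4 \cdot 1 = 4$)
$c \left(-29 + 41\right) = 4 \left(-29 + 41\right) = 4 \cdot 12 = 48$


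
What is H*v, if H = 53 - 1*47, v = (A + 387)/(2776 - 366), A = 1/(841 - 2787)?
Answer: 2259303/2344930 ≈ 0.96348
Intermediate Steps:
A = -1/1946 (A = 1/(-1946) = -1/1946 ≈ -0.00051387)
v = 753101/4689860 (v = (-1/1946 + 387)/(2776 - 366) = (753101/1946)/2410 = (753101/1946)*(1/2410) = 753101/4689860 ≈ 0.16058)
H = 6 (H = 53 - 47 = 6)
H*v = 6*(753101/4689860) = 2259303/2344930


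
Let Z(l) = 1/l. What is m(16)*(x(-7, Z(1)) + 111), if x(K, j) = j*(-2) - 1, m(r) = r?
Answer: 1728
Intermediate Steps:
x(K, j) = -1 - 2*j (x(K, j) = -2*j - 1 = -1 - 2*j)
m(16)*(x(-7, Z(1)) + 111) = 16*((-1 - 2/1) + 111) = 16*((-1 - 2*1) + 111) = 16*((-1 - 2) + 111) = 16*(-3 + 111) = 16*108 = 1728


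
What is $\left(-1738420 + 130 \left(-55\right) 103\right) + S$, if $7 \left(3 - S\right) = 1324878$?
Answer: $- \frac{18648947}{7} \approx -2.6641 \cdot 10^{6}$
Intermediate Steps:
$S = - \frac{1324857}{7}$ ($S = 3 - \frac{1324878}{7} = - \frac{1324857}{7} \approx -1.8927 \cdot 10^{5}$)
$\left(-1738420 + 130 \left(-55\right) 103\right) + S = \left(-1738420 + 130 \left(-55\right) 103\right) - \frac{1324857}{7} = \left(-1738420 - 736450\right) - \frac{1324857}{7} = -2474870 - \frac{1324857}{7} = - \frac{18648947}{7}$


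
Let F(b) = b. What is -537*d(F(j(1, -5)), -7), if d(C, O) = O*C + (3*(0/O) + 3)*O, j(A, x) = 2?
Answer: 18795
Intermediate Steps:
d(C, O) = 3*O + C*O (d(C, O) = C*O + (3*0 + 3)*O = C*O + (0 + 3)*O = C*O + 3*O = 3*O + C*O)
-537*d(F(j(1, -5)), -7) = -(-3759)*(3 + 2) = -(-3759)*5 = -537*(-35) = 18795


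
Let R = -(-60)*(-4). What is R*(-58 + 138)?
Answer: -19200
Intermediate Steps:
R = -240 (R = -15*16 = -240)
R*(-58 + 138) = -240*(-58 + 138) = -240*80 = -19200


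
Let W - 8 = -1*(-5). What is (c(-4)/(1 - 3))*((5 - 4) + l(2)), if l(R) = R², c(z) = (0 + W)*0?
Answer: 0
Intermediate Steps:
W = 13 (W = 8 - 1*(-5) = 8 + 5 = 13)
c(z) = 0 (c(z) = (0 + 13)*0 = 13*0 = 0)
(c(-4)/(1 - 3))*((5 - 4) + l(2)) = (0/(1 - 3))*((5 - 4) + 2²) = (0/(-2))*(1 + 4) = -½*0*5 = 0*5 = 0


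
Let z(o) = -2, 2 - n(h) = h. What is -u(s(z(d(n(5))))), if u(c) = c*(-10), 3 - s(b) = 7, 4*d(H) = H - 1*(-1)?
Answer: -40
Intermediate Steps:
n(h) = 2 - h
d(H) = ¼ + H/4 (d(H) = (H - 1*(-1))/4 = (H + 1)/4 = (1 + H)/4 = ¼ + H/4)
s(b) = -4 (s(b) = 3 - 1*7 = 3 - 7 = -4)
u(c) = -10*c
-u(s(z(d(n(5))))) = -(-10)*(-4) = -1*40 = -40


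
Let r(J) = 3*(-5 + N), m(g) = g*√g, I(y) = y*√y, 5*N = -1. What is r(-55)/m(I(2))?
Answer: -39*2^(¾)/20 ≈ -3.2795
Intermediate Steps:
N = -⅕ (N = (⅕)*(-1) = -⅕ ≈ -0.20000)
I(y) = y^(3/2)
m(g) = g^(3/2)
r(J) = -78/5 (r(J) = 3*(-5 - ⅕) = 3*(-26/5) = -78/5)
r(-55)/m(I(2)) = -78*2^(¾)/8/5 = -39*2^(¾)/20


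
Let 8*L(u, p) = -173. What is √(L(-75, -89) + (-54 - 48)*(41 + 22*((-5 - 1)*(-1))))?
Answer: I*√282682/4 ≈ 132.92*I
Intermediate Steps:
L(u, p) = -173/8 (L(u, p) = (⅛)*(-173) = -173/8)
√(L(-75, -89) + (-54 - 48)*(41 + 22*((-5 - 1)*(-1)))) = √(-173/8 + (-54 - 48)*(41 + 22*((-5 - 1)*(-1)))) = √(-173/8 - 102*(41 + 22*(-6*(-1)))) = √(-173/8 - 102*(41 + 22*6)) = √(-173/8 - 102*(41 + 132)) = √(-173/8 - 102*173) = √(-173/8 - 17646) = √(-141341/8) = I*√282682/4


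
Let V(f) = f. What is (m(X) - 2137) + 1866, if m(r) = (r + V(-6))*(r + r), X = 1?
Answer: -281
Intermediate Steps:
m(r) = 2*r*(-6 + r) (m(r) = (r - 6)*(r + r) = (-6 + r)*(2*r) = 2*r*(-6 + r))
(m(X) - 2137) + 1866 = (2*1*(-6 + 1) - 2137) + 1866 = (2*1*(-5) - 2137) + 1866 = (-10 - 2137) + 1866 = -2147 + 1866 = -281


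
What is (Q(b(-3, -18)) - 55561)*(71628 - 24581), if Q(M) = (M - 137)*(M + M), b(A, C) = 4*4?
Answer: -2796144351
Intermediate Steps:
b(A, C) = 16
Q(M) = 2*M*(-137 + M) (Q(M) = (-137 + M)*(2*M) = 2*M*(-137 + M))
(Q(b(-3, -18)) - 55561)*(71628 - 24581) = (2*16*(-137 + 16) - 55561)*(71628 - 24581) = (2*16*(-121) - 55561)*47047 = (-3872 - 55561)*47047 = -59433*47047 = -2796144351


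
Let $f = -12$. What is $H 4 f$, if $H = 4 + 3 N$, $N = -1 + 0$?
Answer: $-48$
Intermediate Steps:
$N = -1$
$H = 1$ ($H = 4 + 3 \left(-1\right) = 4 - 3 = 1$)
$H 4 f = 1 \cdot 4 \left(-12\right) = 1 \left(-48\right) = -48$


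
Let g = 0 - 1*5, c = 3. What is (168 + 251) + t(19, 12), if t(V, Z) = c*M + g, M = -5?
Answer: 399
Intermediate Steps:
g = -5 (g = 0 - 5 = -5)
t(V, Z) = -20 (t(V, Z) = 3*(-5) - 5 = -15 - 5 = -20)
(168 + 251) + t(19, 12) = (168 + 251) - 20 = 419 - 20 = 399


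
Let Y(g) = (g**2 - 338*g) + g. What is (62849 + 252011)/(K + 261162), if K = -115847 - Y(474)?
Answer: 314860/80377 ≈ 3.9173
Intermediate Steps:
Y(g) = g**2 - 337*g
K = -180785 (K = -115847 - 474*(-337 + 474) = -115847 - 474*137 = -115847 - 1*64938 = -115847 - 64938 = -180785)
(62849 + 252011)/(K + 261162) = (62849 + 252011)/(-180785 + 261162) = 314860/80377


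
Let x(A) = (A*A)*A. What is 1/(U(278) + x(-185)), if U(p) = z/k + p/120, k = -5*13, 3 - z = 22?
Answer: -156/987733093 ≈ -1.5794e-7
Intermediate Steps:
z = -19 (z = 3 - 1*22 = 3 - 22 = -19)
k = -65
x(A) = A**3 (x(A) = A**2*A = A**3)
U(p) = 19/65 + p/120 (U(p) = -19/(-65) + p/120 = -19*(-1/65) + p*(1/120) = 19/65 + p/120)
1/(U(278) + x(-185)) = 1/((19/65 + (1/120)*278) + (-185)**3) = 1/((19/65 + 139/60) - 6331625) = 1/(407/156 - 6331625) = 1/(-987733093/156) = -156/987733093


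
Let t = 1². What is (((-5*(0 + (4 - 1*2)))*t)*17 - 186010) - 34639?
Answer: -220819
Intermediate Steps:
t = 1
(((-5*(0 + (4 - 1*2)))*t)*17 - 186010) - 34639 = ((-5*(0 + (4 - 1*2))*1)*17 - 186010) - 34639 = ((-5*(0 + (4 - 2))*1)*17 - 186010) - 34639 = ((-5*(0 + 2)*1)*17 - 186010) - 34639 = ((-5*2*1)*17 - 186010) - 34639 = (-10*1*17 - 186010) - 34639 = (-10*17 - 186010) - 34639 = (-170 - 186010) - 34639 = -186180 - 34639 = -220819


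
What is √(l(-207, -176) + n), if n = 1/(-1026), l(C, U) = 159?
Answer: √18597162/342 ≈ 12.609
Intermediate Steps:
n = -1/1026 ≈ -0.00097466
√(l(-207, -176) + n) = √(159 - 1/1026) = √(163133/1026) = √18597162/342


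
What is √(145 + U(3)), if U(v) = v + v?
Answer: √151 ≈ 12.288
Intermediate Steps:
U(v) = 2*v
√(145 + U(3)) = √(145 + 2*3) = √(145 + 6) = √151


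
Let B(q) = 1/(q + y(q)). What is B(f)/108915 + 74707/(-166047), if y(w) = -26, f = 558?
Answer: -68710017451/152717853820 ≈ -0.44991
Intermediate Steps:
B(q) = 1/(-26 + q) (B(q) = 1/(q - 26) = 1/(-26 + q))
B(f)/108915 + 74707/(-166047) = 1/((-26 + 558)*108915) + 74707/(-166047) = (1/108915)/532 + 74707*(-1/166047) = (1/532)*(1/108915) - 74707/166047 = 1/57942780 - 74707/166047 = -68710017451/152717853820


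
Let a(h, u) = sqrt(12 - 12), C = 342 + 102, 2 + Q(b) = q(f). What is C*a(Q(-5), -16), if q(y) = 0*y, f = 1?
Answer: 0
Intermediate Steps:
q(y) = 0
Q(b) = -2 (Q(b) = -2 + 0 = -2)
C = 444
a(h, u) = 0 (a(h, u) = sqrt(0) = 0)
C*a(Q(-5), -16) = 444*0 = 0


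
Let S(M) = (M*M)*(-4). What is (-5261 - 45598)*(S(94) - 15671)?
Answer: 2594571885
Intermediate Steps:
S(M) = -4*M² (S(M) = M²*(-4) = -4*M²)
(-5261 - 45598)*(S(94) - 15671) = (-5261 - 45598)*(-4*94² - 15671) = -50859*(-4*8836 - 15671) = -50859*(-35344 - 15671) = -50859*(-51015) = 2594571885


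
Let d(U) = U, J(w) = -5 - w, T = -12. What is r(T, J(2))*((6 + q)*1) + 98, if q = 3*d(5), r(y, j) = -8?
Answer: -70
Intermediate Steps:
q = 15 (q = 3*5 = 15)
r(T, J(2))*((6 + q)*1) + 98 = -8*(6 + 15) + 98 = -168 + 98 = -70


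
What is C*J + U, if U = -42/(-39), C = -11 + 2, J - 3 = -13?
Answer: 1184/13 ≈ 91.077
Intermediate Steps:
J = -10 (J = 3 - 13 = -10)
C = -9
U = 14/13 (U = -42*(-1/39) = 14/13 ≈ 1.0769)
C*J + U = -9*(-10) + 14/13 = 90 + 14/13 = 1184/13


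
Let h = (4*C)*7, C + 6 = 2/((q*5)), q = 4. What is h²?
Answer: 682276/25 ≈ 27291.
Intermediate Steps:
C = -59/10 (C = -6 + 2/((4*5)) = -6 + 2/20 = -6 + 2*(1/20) = -6 + ⅒ = -59/10 ≈ -5.9000)
h = -826/5 (h = (4*(-59/10))*7 = -118/5*7 = -826/5 ≈ -165.20)
h² = (-826/5)² = 682276/25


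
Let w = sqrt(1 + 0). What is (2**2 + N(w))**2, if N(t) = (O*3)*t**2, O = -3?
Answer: 25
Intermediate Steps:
w = 1 (w = sqrt(1) = 1)
N(t) = -9*t**2 (N(t) = (-3*3)*t**2 = -9*t**2)
(2**2 + N(w))**2 = (2**2 - 9*1**2)**2 = (4 - 9*1)**2 = (4 - 9)**2 = (-5)**2 = 25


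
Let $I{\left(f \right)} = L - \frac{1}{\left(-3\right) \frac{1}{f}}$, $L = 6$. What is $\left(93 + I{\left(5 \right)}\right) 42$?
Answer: $4228$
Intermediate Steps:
$I{\left(f \right)} = 6 + \frac{f}{3}$ ($I{\left(f \right)} = 6 - \frac{1}{\left(-3\right) \frac{1}{f}} = 6 - - \frac{f}{3} = 6 + \frac{f}{3}$)
$\left(93 + I{\left(5 \right)}\right) 42 = \left(93 + \left(6 + \frac{1}{3} \cdot 5\right)\right) 42 = \left(93 + \left(6 + \frac{5}{3}\right)\right) 42 = \left(93 + \frac{23}{3}\right) 42 = \frac{302}{3} \cdot 42 = 4228$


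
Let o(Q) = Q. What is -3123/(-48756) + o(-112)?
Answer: -1819183/16252 ≈ -111.94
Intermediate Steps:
-3123/(-48756) + o(-112) = -3123/(-48756) - 112 = -3123*(-1/48756) - 112 = 1041/16252 - 112 = -1819183/16252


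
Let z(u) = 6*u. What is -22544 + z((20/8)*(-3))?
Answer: -22589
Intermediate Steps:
-22544 + z((20/8)*(-3)) = -22544 + 6*((20/8)*(-3)) = -22544 + 6*((20*(⅛))*(-3)) = -22544 + 6*((5/2)*(-3)) = -22544 + 6*(-15/2) = -22544 - 45 = -22589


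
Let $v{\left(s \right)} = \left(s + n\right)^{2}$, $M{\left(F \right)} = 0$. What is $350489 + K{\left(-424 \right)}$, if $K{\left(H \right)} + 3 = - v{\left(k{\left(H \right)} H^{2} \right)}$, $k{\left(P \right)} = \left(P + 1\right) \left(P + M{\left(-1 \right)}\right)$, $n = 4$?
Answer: $-1039622989004098393850$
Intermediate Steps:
$k{\left(P \right)} = P \left(1 + P\right)$ ($k{\left(P \right)} = \left(P + 1\right) \left(P + 0\right) = \left(1 + P\right) P = P \left(1 + P\right)$)
$v{\left(s \right)} = \left(4 + s\right)^{2}$ ($v{\left(s \right)} = \left(s + 4\right)^{2} = \left(4 + s\right)^{2}$)
$K{\left(H \right)} = -3 - \left(4 + H^{3} \left(1 + H\right)\right)^{2}$ ($K{\left(H \right)} = -3 - \left(4 + H \left(1 + H\right) H^{2}\right)^{2} = -3 - \left(4 + H^{3} \left(1 + H\right)\right)^{2}$)
$350489 + K{\left(-424 \right)} = 350489 - \left(3 + \left(4 + \left(-424\right)^{3} \left(1 - 424\right)\right)^{2}\right) = 350489 - \left(3 + \left(4 - -32243185152\right)^{2}\right) = 350489 - \left(3 + \left(4 + 32243185152\right)^{2}\right) = 350489 - 1039622989004098744339 = -1039622989004098393850$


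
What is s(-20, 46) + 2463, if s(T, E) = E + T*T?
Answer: 2909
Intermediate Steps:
s(T, E) = E + T²
s(-20, 46) + 2463 = (46 + (-20)²) + 2463 = (46 + 400) + 2463 = 446 + 2463 = 2909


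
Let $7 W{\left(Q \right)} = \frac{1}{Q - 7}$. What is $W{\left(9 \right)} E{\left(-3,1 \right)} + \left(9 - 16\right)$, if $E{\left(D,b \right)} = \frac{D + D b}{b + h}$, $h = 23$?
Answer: $- \frac{393}{56} \approx -7.0179$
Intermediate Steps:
$W{\left(Q \right)} = \frac{1}{7 \left(-7 + Q\right)}$ ($W{\left(Q \right)} = \frac{1}{7 \left(Q - 7\right)} = \frac{1}{7 \left(-7 + Q\right)}$)
$E{\left(D,b \right)} = \frac{D + D b}{23 + b}$ ($E{\left(D,b \right)} = \frac{D + D b}{b + 23} = \frac{D + D b}{23 + b}$)
$W{\left(9 \right)} E{\left(-3,1 \right)} + \left(9 - 16\right) = \frac{1}{7 \left(-7 + 9\right)} \left(- \frac{3 \left(1 + 1\right)}{23 + 1}\right) + \left(9 - 16\right) = \frac{1}{7 \cdot 2} \left(\left(-3\right) \frac{1}{24} \cdot 2\right) - 7 = \frac{1}{7} \cdot \frac{1}{2} \left(\left(-3\right) \frac{1}{24} \cdot 2\right) - 7 = \frac{1}{14} \left(- \frac{1}{4}\right) - 7 = - \frac{1}{56} - 7 = - \frac{393}{56}$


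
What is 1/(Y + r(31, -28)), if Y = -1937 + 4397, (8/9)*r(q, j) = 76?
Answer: 2/5091 ≈ 0.00039285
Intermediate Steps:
r(q, j) = 171/2 (r(q, j) = (9/8)*76 = 171/2)
Y = 2460
1/(Y + r(31, -28)) = 1/(2460 + 171/2) = 1/(5091/2) = 2/5091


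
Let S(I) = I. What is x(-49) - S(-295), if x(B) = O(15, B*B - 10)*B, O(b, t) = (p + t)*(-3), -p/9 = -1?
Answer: 353095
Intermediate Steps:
p = 9 (p = -9*(-1) = 9)
O(b, t) = -27 - 3*t (O(b, t) = (9 + t)*(-3) = -27 - 3*t)
x(B) = B*(3 - 3*B²) (x(B) = (-27 - 3*(B*B - 10))*B = (-27 - 3*(B² - 10))*B = (-27 - 3*(-10 + B²))*B = (-27 + (30 - 3*B²))*B = (3 - 3*B²)*B = B*(3 - 3*B²))
x(-49) - S(-295) = 3*(-49)*(1 - 1*(-49)²) - 1*(-295) = 3*(-49)*(1 - 1*2401) + 295 = 3*(-49)*(1 - 2401) + 295 = 3*(-49)*(-2400) + 295 = 352800 + 295 = 353095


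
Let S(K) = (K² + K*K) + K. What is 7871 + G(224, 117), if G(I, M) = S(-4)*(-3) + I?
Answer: 8011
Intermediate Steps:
S(K) = K + 2*K² (S(K) = (K² + K²) + K = 2*K² + K = K + 2*K²)
G(I, M) = -84 + I (G(I, M) = -4*(1 + 2*(-4))*(-3) + I = -4*(1 - 8)*(-3) + I = -4*(-7)*(-3) + I = 28*(-3) + I = -84 + I)
7871 + G(224, 117) = 7871 + (-84 + 224) = 7871 + 140 = 8011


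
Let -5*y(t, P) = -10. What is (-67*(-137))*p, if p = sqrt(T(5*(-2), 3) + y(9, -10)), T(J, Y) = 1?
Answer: 9179*sqrt(3) ≈ 15899.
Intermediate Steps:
y(t, P) = 2 (y(t, P) = -1/5*(-10) = 2)
p = sqrt(3) (p = sqrt(1 + 2) = sqrt(3) ≈ 1.7320)
(-67*(-137))*p = (-67*(-137))*sqrt(3) = 9179*sqrt(3)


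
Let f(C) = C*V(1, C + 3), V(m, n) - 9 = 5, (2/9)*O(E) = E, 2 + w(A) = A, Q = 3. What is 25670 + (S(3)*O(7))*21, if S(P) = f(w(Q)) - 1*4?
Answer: 32285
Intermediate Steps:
w(A) = -2 + A
O(E) = 9*E/2
V(m, n) = 14 (V(m, n) = 9 + 5 = 14)
f(C) = 14*C (f(C) = C*14 = 14*C)
S(P) = 10 (S(P) = 14*(-2 + 3) - 1*4 = 14*1 - 4 = 14 - 4 = 10)
25670 + (S(3)*O(7))*21 = 25670 + (10*((9/2)*7))*21 = 25670 + (10*(63/2))*21 = 25670 + 315*21 = 25670 + 6615 = 32285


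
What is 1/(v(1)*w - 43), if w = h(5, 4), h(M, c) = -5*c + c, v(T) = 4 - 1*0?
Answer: -1/107 ≈ -0.0093458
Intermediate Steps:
v(T) = 4 (v(T) = 4 + 0 = 4)
h(M, c) = -4*c
w = -16 (w = -4*4 = -16)
1/(v(1)*w - 43) = 1/(4*(-16) - 43) = 1/(-64 - 43) = 1/(-107) = -1/107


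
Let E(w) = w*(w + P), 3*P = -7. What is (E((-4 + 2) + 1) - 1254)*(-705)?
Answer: 881720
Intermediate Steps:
P = -7/3 (P = (⅓)*(-7) = -7/3 ≈ -2.3333)
E(w) = w*(-7/3 + w) (E(w) = w*(w - 7/3) = w*(-7/3 + w))
(E((-4 + 2) + 1) - 1254)*(-705) = (((-4 + 2) + 1)*(-7 + 3*((-4 + 2) + 1))/3 - 1254)*(-705) = ((-2 + 1)*(-7 + 3*(-2 + 1))/3 - 1254)*(-705) = ((⅓)*(-1)*(-7 + 3*(-1)) - 1254)*(-705) = ((⅓)*(-1)*(-7 - 3) - 1254)*(-705) = ((⅓)*(-1)*(-10) - 1254)*(-705) = (10/3 - 1254)*(-705) = -3752/3*(-705) = 881720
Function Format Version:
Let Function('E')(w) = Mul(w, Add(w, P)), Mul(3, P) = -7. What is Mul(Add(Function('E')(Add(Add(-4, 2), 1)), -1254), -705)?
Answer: 881720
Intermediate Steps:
P = Rational(-7, 3) (P = Mul(Rational(1, 3), -7) = Rational(-7, 3) ≈ -2.3333)
Function('E')(w) = Mul(w, Add(Rational(-7, 3), w)) (Function('E')(w) = Mul(w, Add(w, Rational(-7, 3))) = Mul(w, Add(Rational(-7, 3), w)))
Mul(Add(Function('E')(Add(Add(-4, 2), 1)), -1254), -705) = Mul(Add(Mul(Rational(1, 3), Add(Add(-4, 2), 1), Add(-7, Mul(3, Add(Add(-4, 2), 1)))), -1254), -705) = Mul(Add(Mul(Rational(1, 3), Add(-2, 1), Add(-7, Mul(3, Add(-2, 1)))), -1254), -705) = Mul(Add(Mul(Rational(1, 3), -1, Add(-7, Mul(3, -1))), -1254), -705) = Mul(Add(Mul(Rational(1, 3), -1, Add(-7, -3)), -1254), -705) = Mul(Add(Mul(Rational(1, 3), -1, -10), -1254), -705) = Mul(Add(Rational(10, 3), -1254), -705) = Mul(Rational(-3752, 3), -705) = 881720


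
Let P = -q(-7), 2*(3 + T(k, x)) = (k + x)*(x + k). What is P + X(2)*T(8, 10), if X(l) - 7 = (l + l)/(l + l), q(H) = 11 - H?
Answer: 1254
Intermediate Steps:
T(k, x) = -3 + (k + x)**2/2 (T(k, x) = -3 + ((k + x)*(x + k))/2 = -3 + ((k + x)*(k + x))/2 = -3 + (k + x)**2/2)
X(l) = 8 (X(l) = 7 + (l + l)/(l + l) = 7 + (2*l)/((2*l)) = 7 + (2*l)*(1/(2*l)) = 7 + 1 = 8)
P = -18 (P = -(11 - 1*(-7)) = -(11 + 7) = -1*18 = -18)
P + X(2)*T(8, 10) = -18 + 8*(-3 + (8 + 10)**2/2) = -18 + 8*(-3 + (1/2)*18**2) = -18 + 8*(-3 + (1/2)*324) = -18 + 8*(-3 + 162) = -18 + 8*159 = -18 + 1272 = 1254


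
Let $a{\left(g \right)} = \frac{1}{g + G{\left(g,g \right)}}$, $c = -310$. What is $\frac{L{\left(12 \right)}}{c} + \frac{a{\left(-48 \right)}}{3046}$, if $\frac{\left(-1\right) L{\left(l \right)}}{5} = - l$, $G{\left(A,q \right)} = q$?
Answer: $- \frac{1754527}{9064896} \approx -0.19355$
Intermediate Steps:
$L{\left(l \right)} = 5 l$ ($L{\left(l \right)} = - 5 \left(- l\right) = 5 l$)
$a{\left(g \right)} = \frac{1}{2 g}$ ($a{\left(g \right)} = \frac{1}{g + g} = \frac{1}{2 g}$)
$\frac{L{\left(12 \right)}}{c} + \frac{a{\left(-48 \right)}}{3046} = \frac{5 \cdot 12}{-310} + \frac{\frac{1}{2} \frac{1}{-48}}{3046} = 60 \left(- \frac{1}{310}\right) + \frac{1}{2} \left(- \frac{1}{48}\right) \frac{1}{3046} = - \frac{6}{31} - \frac{1}{292416} = - \frac{1754527}{9064896}$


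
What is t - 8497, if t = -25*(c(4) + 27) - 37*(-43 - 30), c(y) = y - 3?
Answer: -6496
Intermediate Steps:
c(y) = -3 + y
t = 2001 (t = -25*((-3 + 4) + 27) - 37*(-43 - 30) = -25*(1 + 27) - 37*(-73) = -25*28 + 2701 = -700 + 2701 = 2001)
t - 8497 = 2001 - 8497 = -6496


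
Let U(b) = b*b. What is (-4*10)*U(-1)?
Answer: -40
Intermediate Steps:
U(b) = b**2
(-4*10)*U(-1) = -4*10*(-1)**2 = -40*1 = -40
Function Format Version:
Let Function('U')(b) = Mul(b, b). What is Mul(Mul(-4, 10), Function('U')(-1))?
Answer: -40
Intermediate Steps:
Function('U')(b) = Pow(b, 2)
Mul(Mul(-4, 10), Function('U')(-1)) = Mul(Mul(-4, 10), Pow(-1, 2)) = Mul(-40, 1) = -40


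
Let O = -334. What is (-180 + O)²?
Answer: 264196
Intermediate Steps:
(-180 + O)² = (-180 - 334)² = (-514)² = 264196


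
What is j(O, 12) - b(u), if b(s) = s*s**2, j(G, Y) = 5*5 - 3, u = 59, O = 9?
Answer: -205357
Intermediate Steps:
j(G, Y) = 22 (j(G, Y) = 25 - 3 = 22)
b(s) = s**3
j(O, 12) - b(u) = 22 - 1*59**3 = 22 - 1*205379 = 22 - 205379 = -205357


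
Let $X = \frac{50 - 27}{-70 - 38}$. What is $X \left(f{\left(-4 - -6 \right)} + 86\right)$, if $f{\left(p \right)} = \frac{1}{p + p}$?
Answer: $- \frac{2645}{144} \approx -18.368$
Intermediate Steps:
$f{\left(p \right)} = \frac{1}{2 p}$
$X = - \frac{23}{108}$ ($X = \frac{23}{-108} = 23 \left(- \frac{1}{108}\right) = - \frac{23}{108} \approx -0.21296$)
$X \left(f{\left(-4 - -6 \right)} + 86\right) = - \frac{23 \left(\frac{1}{2 \left(-4 - -6\right)} + 86\right)}{108} = - \frac{23 \left(\frac{1}{2 \left(-4 + 6\right)} + 86\right)}{108} = - \frac{23 \left(\frac{1}{2 \cdot 2} + 86\right)}{108} = - \frac{23 \left(\frac{1}{2} \cdot \frac{1}{2} + 86\right)}{108} = - \frac{23 \left(\frac{1}{4} + 86\right)}{108} = \left(- \frac{23}{108}\right) \frac{345}{4} = - \frac{2645}{144}$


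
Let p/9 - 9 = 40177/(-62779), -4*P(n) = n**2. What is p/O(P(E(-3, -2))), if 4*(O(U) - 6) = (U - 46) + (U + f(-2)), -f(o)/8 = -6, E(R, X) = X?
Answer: 787251/62779 ≈ 12.540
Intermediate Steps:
f(o) = 48 (f(o) = -8*(-6) = 48)
P(n) = -n**2/4
O(U) = 13/2 + U/2 (O(U) = 6 + ((U - 46) + (U + 48))/4 = 6 + ((-46 + U) + (48 + U))/4 = 6 + (2 + 2*U)/4 = 6 + (1/2 + U/2) = 13/2 + U/2)
p = 4723506/62779 (p = 81 + 9*(40177/(-62779)) = 81 + 9*(40177*(-1/62779)) = 81 + 9*(-40177/62779) = 81 - 361593/62779 = 4723506/62779 ≈ 75.240)
p/O(P(E(-3, -2))) = 4723506/(62779*(13/2 + (-1/4*(-2)**2)/2)) = 4723506/(62779*(13/2 + (-1/4*4)/2)) = 4723506/(62779*(13/2 + (1/2)*(-1))) = 4723506/(62779*(13/2 - 1/2)) = (4723506/62779)/6 = (4723506/62779)*(1/6) = 787251/62779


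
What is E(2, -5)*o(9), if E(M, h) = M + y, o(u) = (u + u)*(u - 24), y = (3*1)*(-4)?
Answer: 2700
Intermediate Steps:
y = -12 (y = 3*(-4) = -12)
o(u) = 2*u*(-24 + u) (o(u) = (2*u)*(-24 + u) = 2*u*(-24 + u))
E(M, h) = -12 + M (E(M, h) = M - 12 = -12 + M)
E(2, -5)*o(9) = (-12 + 2)*(2*9*(-24 + 9)) = -20*9*(-15) = -10*(-270) = 2700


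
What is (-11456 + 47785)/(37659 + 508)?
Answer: 36329/38167 ≈ 0.95184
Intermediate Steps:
(-11456 + 47785)/(37659 + 508) = 36329/38167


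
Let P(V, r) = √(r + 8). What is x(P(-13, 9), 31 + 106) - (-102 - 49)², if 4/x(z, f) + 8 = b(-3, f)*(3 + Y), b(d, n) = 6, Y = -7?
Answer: -182409/8 ≈ -22801.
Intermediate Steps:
P(V, r) = √(8 + r)
x(z, f) = -⅛ (x(z, f) = 4/(-8 + 6*(3 - 7)) = 4/(-8 + 6*(-4)) = 4/(-8 - 24) = 4/(-32) = 4*(-1/32) = -⅛)
x(P(-13, 9), 31 + 106) - (-102 - 49)² = -⅛ - (-102 - 49)² = -⅛ - 1*(-151)² = -⅛ - 1*22801 = -⅛ - 22801 = -182409/8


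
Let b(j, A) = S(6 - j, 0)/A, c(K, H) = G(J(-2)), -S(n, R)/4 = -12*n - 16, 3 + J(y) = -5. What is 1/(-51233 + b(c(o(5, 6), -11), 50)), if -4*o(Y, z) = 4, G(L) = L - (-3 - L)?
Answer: -25/1280337 ≈ -1.9526e-5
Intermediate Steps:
J(y) = -8 (J(y) = -3 - 5 = -8)
S(n, R) = 64 + 48*n (S(n, R) = -4*(-12*n - 16) = -4*(-16 - 12*n) = 64 + 48*n)
G(L) = 3 + 2*L (G(L) = L + (3 + L) = 3 + 2*L)
o(Y, z) = -1 (o(Y, z) = -1/4*4 = -1)
c(K, H) = -13 (c(K, H) = 3 + 2*(-8) = 3 - 16 = -13)
b(j, A) = (352 - 48*j)/A (b(j, A) = (64 + 48*(6 - j))/A = (64 + (288 - 48*j))/A = (352 - 48*j)/A)
1/(-51233 + b(c(o(5, 6), -11), 50)) = 1/(-51233 + 16*(22 - 3*(-13))/50) = 1/(-51233 + 16*(1/50)*(22 + 39)) = 1/(-51233 + 16*(1/50)*61) = 1/(-51233 + 488/25) = 1/(-1280337/25) = -25/1280337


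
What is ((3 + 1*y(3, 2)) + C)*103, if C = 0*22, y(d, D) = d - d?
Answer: 309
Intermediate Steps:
y(d, D) = 0
C = 0
((3 + 1*y(3, 2)) + C)*103 = ((3 + 1*0) + 0)*103 = ((3 + 0) + 0)*103 = (3 + 0)*103 = 3*103 = 309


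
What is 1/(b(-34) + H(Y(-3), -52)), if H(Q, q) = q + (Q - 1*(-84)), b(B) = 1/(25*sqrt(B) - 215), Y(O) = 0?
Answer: 2158985/69080641 + 25*I*sqrt(34)/69080641 ≈ 0.031253 + 2.1102e-6*I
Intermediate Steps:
b(B) = 1/(-215 + 25*sqrt(B))
H(Q, q) = 84 + Q + q (H(Q, q) = q + (Q + 84) = q + (84 + Q) = 84 + Q + q)
1/(b(-34) + H(Y(-3), -52)) = 1/(1/(5*(-43 + 5*sqrt(-34))) + (84 + 0 - 52)) = 1/(1/(5*(-43 + 5*(I*sqrt(34)))) + 32) = 1/(1/(5*(-43 + 5*I*sqrt(34))) + 32) = 1/(32 + 1/(5*(-43 + 5*I*sqrt(34))))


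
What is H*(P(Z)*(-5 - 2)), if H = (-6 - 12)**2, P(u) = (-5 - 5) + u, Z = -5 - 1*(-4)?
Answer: 24948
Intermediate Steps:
Z = -1 (Z = -5 + 4 = -1)
P(u) = -10 + u
H = 324 (H = (-18)**2 = 324)
H*(P(Z)*(-5 - 2)) = 324*((-10 - 1)*(-5 - 2)) = 324*(-11*(-7)) = 324*77 = 24948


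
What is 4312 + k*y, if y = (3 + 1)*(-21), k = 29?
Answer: 1876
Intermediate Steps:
y = -84 (y = 4*(-21) = -84)
4312 + k*y = 4312 + 29*(-84) = 4312 - 2436 = 1876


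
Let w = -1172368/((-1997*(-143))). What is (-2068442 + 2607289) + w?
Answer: 153877904269/285571 ≈ 5.3884e+5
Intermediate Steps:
w = -1172368/285571 ≈ -4.1053
(-2068442 + 2607289) + w = (-2068442 + 2607289) - 1172368/285571 = 538847 - 1172368/285571 = 153877904269/285571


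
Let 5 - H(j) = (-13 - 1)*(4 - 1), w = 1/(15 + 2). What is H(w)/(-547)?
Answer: -47/547 ≈ -0.085923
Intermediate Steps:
w = 1/17 ≈ 0.058824
H(j) = 47 (H(j) = 5 - (-13 - 1)*(4 - 1) = 5 - (-14)*3 = 5 - 1*(-42) = 5 + 42 = 47)
H(w)/(-547) = 47/(-547) = 47*(-1/547) = -47/547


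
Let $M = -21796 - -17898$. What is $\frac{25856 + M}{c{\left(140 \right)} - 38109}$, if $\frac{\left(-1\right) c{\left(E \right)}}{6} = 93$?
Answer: $- \frac{21958}{38667} \approx -0.56787$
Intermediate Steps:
$M = -3898$ ($M = -21796 + 17898 = -3898$)
$c{\left(E \right)} = -558$ ($c{\left(E \right)} = \left(-6\right) 93 = -558$)
$\frac{25856 + M}{c{\left(140 \right)} - 38109} = \frac{25856 - 3898}{-558 - 38109} = \frac{21958}{-38667} = 21958 \left(- \frac{1}{38667}\right) = - \frac{21958}{38667}$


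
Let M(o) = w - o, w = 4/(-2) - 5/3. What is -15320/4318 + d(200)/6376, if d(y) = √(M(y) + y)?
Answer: -7660/2159 + I*√33/19128 ≈ -3.5479 + 0.00030032*I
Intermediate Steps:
w = -11/3 (w = 4*(-½) - 5*⅓ = -2 - 5/3 = -11/3 ≈ -3.6667)
M(o) = -11/3 - o
d(y) = I*√33/3 (d(y) = √((-11/3 - y) + y) = √(-11/3) = I*√33/3)
-15320/4318 + d(200)/6376 = -15320/4318 + (I*√33/3)/6376 = -15320*1/4318 + (I*√33/3)*(1/6376) = -7660/2159 + I*√33/19128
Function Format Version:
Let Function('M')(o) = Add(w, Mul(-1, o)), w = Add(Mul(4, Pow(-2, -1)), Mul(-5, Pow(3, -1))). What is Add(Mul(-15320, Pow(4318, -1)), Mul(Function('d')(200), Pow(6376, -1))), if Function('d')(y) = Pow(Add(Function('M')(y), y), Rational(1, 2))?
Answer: Add(Rational(-7660, 2159), Mul(Rational(1, 19128), I, Pow(33, Rational(1, 2)))) ≈ Add(-3.5479, Mul(0.00030032, I))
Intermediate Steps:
w = Rational(-11, 3) (w = Add(Mul(4, Rational(-1, 2)), Mul(-5, Rational(1, 3))) = Add(-2, Rational(-5, 3)) = Rational(-11, 3) ≈ -3.6667)
Function('M')(o) = Add(Rational(-11, 3), Mul(-1, o))
Function('d')(y) = Mul(Rational(1, 3), I, Pow(33, Rational(1, 2))) (Function('d')(y) = Pow(Add(Add(Rational(-11, 3), Mul(-1, y)), y), Rational(1, 2)) = Pow(Rational(-11, 3), Rational(1, 2)) = Mul(Rational(1, 3), I, Pow(33, Rational(1, 2))))
Add(Mul(-15320, Pow(4318, -1)), Mul(Function('d')(200), Pow(6376, -1))) = Add(Mul(-15320, Pow(4318, -1)), Mul(Mul(Rational(1, 3), I, Pow(33, Rational(1, 2))), Pow(6376, -1))) = Add(Mul(-15320, Rational(1, 4318)), Mul(Mul(Rational(1, 3), I, Pow(33, Rational(1, 2))), Rational(1, 6376))) = Add(Rational(-7660, 2159), Mul(Rational(1, 19128), I, Pow(33, Rational(1, 2))))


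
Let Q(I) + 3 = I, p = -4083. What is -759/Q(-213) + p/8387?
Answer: 1827935/603864 ≈ 3.0271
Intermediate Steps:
Q(I) = -3 + I
-759/Q(-213) + p/8387 = -759/(-3 - 213) - 4083/8387 = -759/(-216) - 4083*1/8387 = -759*(-1/216) - 4083/8387 = 253/72 - 4083/8387 = 1827935/603864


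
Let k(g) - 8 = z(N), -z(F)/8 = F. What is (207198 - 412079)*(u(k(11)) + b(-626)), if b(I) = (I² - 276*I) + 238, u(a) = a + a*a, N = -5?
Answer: -116217108202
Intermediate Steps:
z(F) = -8*F
k(g) = 48 (k(g) = 8 - 8*(-5) = 8 + 40 = 48)
u(a) = a + a²
b(I) = 238 + I² - 276*I
(207198 - 412079)*(u(k(11)) + b(-626)) = (207198 - 412079)*(48*(1 + 48) + (238 + (-626)² - 276*(-626))) = -204881*(48*49 + (238 + 391876 + 172776)) = -204881*(2352 + 564890) = -204881*567242 = -116217108202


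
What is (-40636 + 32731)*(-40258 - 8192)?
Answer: 382997250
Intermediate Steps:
(-40636 + 32731)*(-40258 - 8192) = -7905*(-48450) = 382997250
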